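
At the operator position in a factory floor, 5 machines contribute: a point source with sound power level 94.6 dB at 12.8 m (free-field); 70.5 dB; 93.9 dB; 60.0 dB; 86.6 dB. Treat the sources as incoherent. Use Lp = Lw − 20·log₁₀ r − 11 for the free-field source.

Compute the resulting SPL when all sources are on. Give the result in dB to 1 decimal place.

94.7 dB

Source at 12.8 m: Lp = 94.6 − 20·log₁₀(12.8) − 11 = 61.5 dB.
Sum in the linear (power) domain: Σ 10^(Lᵢ/10) = 10^(61.5/10) + 10^(70.5/10) + 10^(93.9/10) + 10^(60.0/10) + 10^(86.6/10) = 2.925e+09.
Back to dB: 10·log₁₀ Σ = 94.7 dB.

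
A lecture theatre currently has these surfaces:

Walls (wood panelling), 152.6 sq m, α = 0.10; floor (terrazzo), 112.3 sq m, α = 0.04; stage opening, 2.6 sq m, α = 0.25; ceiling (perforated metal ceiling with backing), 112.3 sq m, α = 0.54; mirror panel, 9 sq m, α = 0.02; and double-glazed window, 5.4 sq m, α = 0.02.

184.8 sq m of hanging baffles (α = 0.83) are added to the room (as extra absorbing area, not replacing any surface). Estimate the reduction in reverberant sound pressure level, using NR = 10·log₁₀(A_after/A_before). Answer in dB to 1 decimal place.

4.6 dB

Summing Sᵢαᵢ: 15.260 + 4.492 + 0.650 + 60.642 + 0.180 + 0.108 → A_before = 81.332 sabins.
Treatment contributes 184.8·0.83 = 153.384 sabins.
A_after = 81.332 + 153.384 = 234.716 sabins.
Reduction = 10 log₁₀(A_after/A_before) = 10 log₁₀(2.8859) = 4.6 dB.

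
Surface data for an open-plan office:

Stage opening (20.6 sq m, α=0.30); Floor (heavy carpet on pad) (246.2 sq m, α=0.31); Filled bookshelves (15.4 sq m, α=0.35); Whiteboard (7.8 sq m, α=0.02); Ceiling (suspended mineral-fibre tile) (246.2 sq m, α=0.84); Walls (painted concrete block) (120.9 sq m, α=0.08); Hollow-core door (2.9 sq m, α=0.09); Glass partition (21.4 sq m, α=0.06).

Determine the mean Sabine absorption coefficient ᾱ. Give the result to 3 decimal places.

0.449

Total surface area S = 681.4 sq m.
A = 20.6×0.30 + 246.2×0.31 + 15.4×0.35 + 7.8×0.02 + 246.2×0.84 + 120.9×0.08 + 2.9×0.09 + 21.4×0.06 = 306.073 sabins.
ᾱ = 306.073 / 681.4 = 0.449.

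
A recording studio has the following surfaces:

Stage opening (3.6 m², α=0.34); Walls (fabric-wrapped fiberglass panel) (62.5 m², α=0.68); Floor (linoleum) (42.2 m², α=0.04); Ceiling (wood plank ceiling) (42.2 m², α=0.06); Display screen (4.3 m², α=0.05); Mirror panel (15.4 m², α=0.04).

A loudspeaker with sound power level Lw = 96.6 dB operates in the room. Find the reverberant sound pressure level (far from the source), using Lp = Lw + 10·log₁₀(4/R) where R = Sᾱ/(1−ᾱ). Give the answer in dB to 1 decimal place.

Σ(Sᵢαᵢ) = 3.6×0.34 + 62.5×0.68 + 42.2×0.04 + 42.2×0.06 + 4.3×0.05 + 15.4×0.04 = 48.775; total area S = 170.2 m².
ᾱ = 0.2866, so room constant R = A/(1−ᾱ) = 68.370 m².
Lp = 96.6 + 10·log₁₀(4/68.370) = 96.6 + (-12.33) = 84.3 dB.

84.3 dB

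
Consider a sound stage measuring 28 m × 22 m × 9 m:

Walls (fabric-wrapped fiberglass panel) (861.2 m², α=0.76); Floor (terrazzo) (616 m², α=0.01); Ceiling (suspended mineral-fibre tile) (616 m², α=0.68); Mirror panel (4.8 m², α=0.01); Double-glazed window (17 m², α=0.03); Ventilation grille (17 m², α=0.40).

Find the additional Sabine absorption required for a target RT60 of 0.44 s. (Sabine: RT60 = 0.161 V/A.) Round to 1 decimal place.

941.7 sabins

A₁ = Σ Sᵢαᵢ = 861.2*0.76 + 616*0.01 + 616*0.68 + 4.8*0.01 + 17*0.03 + 17*0.40 = 1086.910 sabins.
For T = 0.44 s, need A₂ = 0.161·V/T = 0.161·5544/0.44 = 2028.600 sabins.
Additional absorption ΔA = 2028.600 − 1086.910 = 941.7 sabins.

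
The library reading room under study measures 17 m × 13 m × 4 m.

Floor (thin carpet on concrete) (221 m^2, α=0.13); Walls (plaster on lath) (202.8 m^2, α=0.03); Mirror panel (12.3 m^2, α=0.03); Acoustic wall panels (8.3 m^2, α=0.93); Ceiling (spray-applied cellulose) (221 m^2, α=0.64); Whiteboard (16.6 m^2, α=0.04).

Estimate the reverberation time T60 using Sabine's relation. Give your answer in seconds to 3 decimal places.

0.769 sec

Summing Sᵢαᵢ: 28.730 + 6.084 + 0.369 + 7.719 + 141.440 + 0.664 → A = 185.006 sabins.
Room volume: 884 m³.
T = 0.161 V/A = 0.161·884/185.006 = 0.769 s.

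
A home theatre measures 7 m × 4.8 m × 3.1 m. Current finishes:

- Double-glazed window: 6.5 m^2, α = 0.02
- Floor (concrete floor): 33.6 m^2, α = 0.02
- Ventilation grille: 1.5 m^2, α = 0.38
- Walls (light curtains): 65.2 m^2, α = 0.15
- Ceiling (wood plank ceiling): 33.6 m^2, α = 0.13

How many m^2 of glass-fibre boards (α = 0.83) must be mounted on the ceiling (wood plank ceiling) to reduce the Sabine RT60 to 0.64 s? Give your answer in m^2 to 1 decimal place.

Equivalent absorption area: A₁ = 6.5·0.02 + 33.6·0.02 + 1.5·0.38 + 65.2·0.15 + 33.6·0.13 = 15.520 m^2.
Required A₂ = 0.161·104.16/0.64 = 26.203 sabins.
ΔA needed = 26.203 − 15.520 = 10.683 sabins.
Net gain per m^2: Δα = 0.83 − 0.13 = 0.70.
Panel area = 10.683 / 0.70 = 15.3 m^2.

15.3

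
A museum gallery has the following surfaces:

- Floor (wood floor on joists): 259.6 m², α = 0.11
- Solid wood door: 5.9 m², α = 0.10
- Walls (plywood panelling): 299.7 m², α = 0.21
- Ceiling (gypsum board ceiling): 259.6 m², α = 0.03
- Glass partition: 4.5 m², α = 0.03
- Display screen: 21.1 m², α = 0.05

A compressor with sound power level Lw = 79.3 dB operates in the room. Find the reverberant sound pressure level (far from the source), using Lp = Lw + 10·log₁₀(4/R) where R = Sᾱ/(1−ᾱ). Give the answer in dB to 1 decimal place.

64.7 dB

Σ(Sᵢαᵢ) = 259.6·0.11 + 5.9·0.10 + 299.7·0.21 + 259.6·0.03 + 4.5·0.03 + 21.1·0.05 = 101.061; total area S = 850.4 m².
ᾱ = 0.1188, so room constant R = A/(1−ᾱ) = 114.686 m².
Lp = 79.3 + 10·log₁₀(4/114.686) = 79.3 + (-14.57) = 64.7 dB.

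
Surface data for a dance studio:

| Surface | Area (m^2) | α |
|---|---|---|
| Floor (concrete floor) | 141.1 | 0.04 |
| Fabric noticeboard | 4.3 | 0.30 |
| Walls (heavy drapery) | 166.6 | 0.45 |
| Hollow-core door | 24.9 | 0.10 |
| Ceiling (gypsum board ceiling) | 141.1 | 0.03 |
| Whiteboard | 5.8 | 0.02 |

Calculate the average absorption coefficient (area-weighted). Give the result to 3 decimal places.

S = Σ Sᵢ = 141.1 + 4.3 + 166.6 + 24.9 + 141.1 + 5.8 = 483.8 m^2.
Σ(Sᵢαᵢ) = 141.1*0.04 + 4.3*0.30 + 166.6*0.45 + 24.9*0.10 + 141.1*0.03 + 5.8*0.02 = 88.743.
ᾱ = 88.743 / 483.8 = 0.183.

0.183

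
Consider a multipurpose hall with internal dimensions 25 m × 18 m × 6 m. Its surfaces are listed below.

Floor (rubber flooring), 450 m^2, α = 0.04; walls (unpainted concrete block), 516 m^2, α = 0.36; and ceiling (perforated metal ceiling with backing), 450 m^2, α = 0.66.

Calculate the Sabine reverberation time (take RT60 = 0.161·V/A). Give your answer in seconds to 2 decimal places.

0.87 seconds

A = Σ Sᵢαᵢ = 450×0.04 + 516×0.36 + 450×0.66 = 500.760 sabins.
Volume V = 25 × 18 × 6 = 2700 m³.
RT60 = 0.161 · V / A = 0.161 × 2700 / 500.760 = 0.87 s.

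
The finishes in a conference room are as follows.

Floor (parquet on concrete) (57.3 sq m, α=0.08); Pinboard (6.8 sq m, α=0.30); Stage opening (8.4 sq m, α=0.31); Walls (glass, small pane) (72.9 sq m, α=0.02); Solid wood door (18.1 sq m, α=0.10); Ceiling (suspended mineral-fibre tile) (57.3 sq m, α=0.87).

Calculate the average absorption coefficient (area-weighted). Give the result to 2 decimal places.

0.28

Total surface area S = 220.8 sq m.
Weighted sum Σ Sα = 62.347.
ᾱ = A/S = 0.28.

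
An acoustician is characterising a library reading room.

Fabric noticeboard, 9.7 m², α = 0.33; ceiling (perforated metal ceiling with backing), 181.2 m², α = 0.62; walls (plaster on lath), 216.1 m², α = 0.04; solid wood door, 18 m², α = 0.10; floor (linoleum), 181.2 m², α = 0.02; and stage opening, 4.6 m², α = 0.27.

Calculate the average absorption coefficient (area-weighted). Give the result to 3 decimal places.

Total surface area S = 610.8 m².
Σ(Sᵢαᵢ) = 9.7×0.33 + 181.2×0.62 + 216.1×0.04 + 18×0.10 + 181.2×0.02 + 4.6×0.27 = 130.855.
ᾱ = 130.855 / 610.8 = 0.214.

0.214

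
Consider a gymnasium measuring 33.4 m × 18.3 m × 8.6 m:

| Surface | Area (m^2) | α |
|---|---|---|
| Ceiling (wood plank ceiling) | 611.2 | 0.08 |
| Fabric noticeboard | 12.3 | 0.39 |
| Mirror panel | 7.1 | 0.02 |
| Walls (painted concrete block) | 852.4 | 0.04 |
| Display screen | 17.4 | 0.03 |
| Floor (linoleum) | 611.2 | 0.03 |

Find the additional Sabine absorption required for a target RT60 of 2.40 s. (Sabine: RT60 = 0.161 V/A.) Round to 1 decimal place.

Summing Sᵢαᵢ: 48.896 + 4.797 + 0.142 + 34.096 + 0.522 + 18.336 → A₁ = 106.789 sabins.
For T = 2.40 s, need A₂ = 0.161·V/T = 0.161·5256.492/2.40 = 352.623 sabins.
Shortfall: 352.623 − 106.789 = 245.8 sabins.

245.8 sabins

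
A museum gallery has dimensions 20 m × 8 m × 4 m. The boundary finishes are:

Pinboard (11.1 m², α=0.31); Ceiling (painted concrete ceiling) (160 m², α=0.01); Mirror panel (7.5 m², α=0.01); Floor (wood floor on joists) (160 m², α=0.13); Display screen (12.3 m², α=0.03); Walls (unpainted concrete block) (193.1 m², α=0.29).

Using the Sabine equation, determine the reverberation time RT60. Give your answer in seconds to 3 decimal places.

A = Σ Sᵢαᵢ = 11.1*0.31 + 160*0.01 + 7.5*0.01 + 160*0.13 + 12.3*0.03 + 193.1*0.29 = 82.284 sabins.
Room volume: 640 m³.
Sabine: RT60 = 0.161 × 640 / 82.284 = 1.252 s.

1.252 s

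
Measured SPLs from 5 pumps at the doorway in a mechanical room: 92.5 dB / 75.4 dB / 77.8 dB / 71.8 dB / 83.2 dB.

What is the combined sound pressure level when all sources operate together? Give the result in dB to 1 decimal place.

93.2 dB

Sum in the linear (power) domain: Σ 10^(Lᵢ/10) = 10^(92.5/10) + 10^(75.4/10) + 10^(77.8/10) + 10^(71.8/10) + 10^(83.2/10) = 2.097e+09.
L_total = 10·log₁₀(2.097e+09) = 93.2 dB.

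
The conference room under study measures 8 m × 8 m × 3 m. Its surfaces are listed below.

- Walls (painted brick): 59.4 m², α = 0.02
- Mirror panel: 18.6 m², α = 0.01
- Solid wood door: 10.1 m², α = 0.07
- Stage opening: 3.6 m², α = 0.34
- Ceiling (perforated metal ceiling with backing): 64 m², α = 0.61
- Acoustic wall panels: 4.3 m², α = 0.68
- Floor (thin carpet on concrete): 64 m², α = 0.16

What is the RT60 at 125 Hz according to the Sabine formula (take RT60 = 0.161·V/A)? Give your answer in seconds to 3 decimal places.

Summing Sᵢαᵢ: 1.188 + 0.186 + 0.707 + 1.224 + 39.040 + 2.924 + 10.240 → A = 55.509 sabins.
V = 8·8·3 = 192 m³.
T = 0.161 V/A = 0.161·192/55.509 = 0.557 s.

0.557 s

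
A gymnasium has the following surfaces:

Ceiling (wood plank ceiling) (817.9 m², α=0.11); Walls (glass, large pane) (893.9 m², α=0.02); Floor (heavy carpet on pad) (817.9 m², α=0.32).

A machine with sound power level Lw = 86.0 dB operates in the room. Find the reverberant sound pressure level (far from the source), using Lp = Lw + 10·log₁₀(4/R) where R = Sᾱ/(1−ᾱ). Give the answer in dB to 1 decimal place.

A = 369.575 sabins; S = 2529.7 m².
ᾱ = 0.1461, so room constant R = A/(1−ᾱ) = 432.808 m².
Lp = 86.0 + 10·log₁₀(4/432.808) = 86.0 + (-20.34) = 65.7 dB.

65.7 dB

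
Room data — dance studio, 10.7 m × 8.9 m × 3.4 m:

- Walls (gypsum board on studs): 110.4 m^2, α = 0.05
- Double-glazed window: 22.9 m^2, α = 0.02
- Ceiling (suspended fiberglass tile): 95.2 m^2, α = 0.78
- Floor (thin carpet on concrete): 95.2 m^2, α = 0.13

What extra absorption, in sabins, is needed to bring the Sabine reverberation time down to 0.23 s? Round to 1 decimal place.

Total absorption A₁ = 110.4·0.05 + 22.9·0.02 + 95.2·0.78 + 95.2·0.13
  = 5.520 + 0.458 + 74.256 + 12.376 = 92.610 m^2 sabins.
For T = 0.23 s, need A₂ = 0.161·V/T = 0.161·323.782/0.23 = 226.647 sabins.
Additional absorption ΔA = 226.647 − 92.610 = 134.0 sabins.

134.0 sabins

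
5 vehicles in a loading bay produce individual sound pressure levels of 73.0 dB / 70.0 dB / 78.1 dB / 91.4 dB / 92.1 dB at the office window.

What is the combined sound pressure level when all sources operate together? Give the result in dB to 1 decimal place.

94.9 dB

Sum in the linear (power) domain: Σ 10^(Lᵢ/10) = 10^(73.0/10) + 10^(70.0/10) + 10^(78.1/10) + 10^(91.4/10) + 10^(92.1/10) = 3.097e+09.
Back to dB: 10·log₁₀ Σ = 94.9 dB.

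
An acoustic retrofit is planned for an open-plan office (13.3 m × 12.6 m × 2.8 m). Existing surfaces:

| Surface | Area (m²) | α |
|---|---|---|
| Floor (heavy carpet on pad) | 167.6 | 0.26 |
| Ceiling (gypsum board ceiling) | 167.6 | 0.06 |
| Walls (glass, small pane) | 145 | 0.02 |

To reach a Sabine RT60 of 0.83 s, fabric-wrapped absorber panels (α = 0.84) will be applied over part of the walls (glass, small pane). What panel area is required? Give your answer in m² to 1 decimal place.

42.1

Equivalent absorption area: A₁ = 167.6*0.26 + 167.6*0.06 + 145*0.02 = 56.532 m².
Required A₂ = 0.161·469.224/0.83 = 91.018 sabins.
Absorption to add: 91.018 − 56.532 = 34.486 sabins.
Each m² of panel replacing the walls (glass, small pane) adds (0.84 − 0.02) = 0.82 sabins.
Area = ΔA/Δα = 34.486/0.82 = 42.1 m².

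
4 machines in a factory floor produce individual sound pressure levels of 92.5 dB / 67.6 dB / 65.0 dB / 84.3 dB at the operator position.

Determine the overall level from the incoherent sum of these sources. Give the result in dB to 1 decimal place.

Σ 10^(Lᵢ/10) = 2.056e+09.
L_total = 10·log₁₀(2.056e+09) = 93.1 dB.

93.1 dB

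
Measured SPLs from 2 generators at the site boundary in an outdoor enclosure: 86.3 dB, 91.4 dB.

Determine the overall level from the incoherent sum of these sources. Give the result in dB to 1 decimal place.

Converting to relative power and adding: 10^(86.3/10) + 10^(91.4/10) = 1.807e+09.
L_total = 10·log₁₀(1.807e+09) = 92.6 dB.

92.6 dB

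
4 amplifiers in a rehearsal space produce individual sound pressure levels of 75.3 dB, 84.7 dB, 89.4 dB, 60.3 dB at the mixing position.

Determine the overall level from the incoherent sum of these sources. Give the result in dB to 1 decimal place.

90.8 dB

Σ 10^(Lᵢ/10) = 1.201e+09.
Back to dB: 10·log₁₀ Σ = 90.8 dB.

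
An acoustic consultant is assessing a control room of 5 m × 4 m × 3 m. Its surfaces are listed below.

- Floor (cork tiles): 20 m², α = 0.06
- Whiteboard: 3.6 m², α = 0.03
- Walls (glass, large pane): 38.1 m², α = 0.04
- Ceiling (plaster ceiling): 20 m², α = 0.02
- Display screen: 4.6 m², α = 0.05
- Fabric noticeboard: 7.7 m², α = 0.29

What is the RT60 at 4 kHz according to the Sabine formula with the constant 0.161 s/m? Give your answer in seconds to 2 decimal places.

A = Σ Sᵢαᵢ = 20×0.06 + 3.6×0.03 + 38.1×0.04 + 20×0.02 + 4.6×0.05 + 7.7×0.29 = 5.695 sabins.
Volume V = 5 × 4 × 3 = 60 m³.
Sabine: RT60 = 0.161 × 60 / 5.695 = 1.70 s.

1.70 sec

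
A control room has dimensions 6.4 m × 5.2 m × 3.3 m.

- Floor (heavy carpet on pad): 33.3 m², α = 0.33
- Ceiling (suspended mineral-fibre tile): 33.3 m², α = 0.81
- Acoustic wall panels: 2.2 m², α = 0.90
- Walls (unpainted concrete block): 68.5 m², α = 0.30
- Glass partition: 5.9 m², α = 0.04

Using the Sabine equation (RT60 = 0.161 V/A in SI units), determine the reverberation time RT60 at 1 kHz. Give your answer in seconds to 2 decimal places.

A = Σ Sᵢαᵢ = 33.3*0.33 + 33.3*0.81 + 2.2*0.90 + 68.5*0.30 + 5.9*0.04 = 60.728 sabins.
V = 6.4·5.2·3.3 = 109.824 m³.
Sabine: RT60 = 0.161 × 109.824 / 60.728 = 0.29 s.

0.29 sec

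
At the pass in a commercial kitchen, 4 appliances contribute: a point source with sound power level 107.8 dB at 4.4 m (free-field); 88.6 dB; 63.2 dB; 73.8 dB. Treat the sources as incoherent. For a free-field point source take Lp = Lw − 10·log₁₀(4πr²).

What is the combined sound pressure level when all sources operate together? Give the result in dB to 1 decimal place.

Source at 4.4 m: Lp = 107.8 − 10·log₁₀(4π·4.4²) = 107.8 − 10·log₁₀(243.285) = 83.9 dB.
Sum in the linear (power) domain: Σ 10^(Lᵢ/10) = 10^(83.9/10) + 10^(88.6/10) + 10^(63.2/10) + 10^(73.8/10) = 9.96e+08.
Back to dB: 10·log₁₀ Σ = 90.0 dB.

90.0 dB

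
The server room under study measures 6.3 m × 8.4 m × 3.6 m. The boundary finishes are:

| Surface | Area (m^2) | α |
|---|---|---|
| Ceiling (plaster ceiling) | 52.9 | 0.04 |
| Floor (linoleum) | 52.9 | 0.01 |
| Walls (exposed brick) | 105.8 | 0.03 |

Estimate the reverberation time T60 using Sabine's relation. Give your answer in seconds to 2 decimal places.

Equivalent absorption area: A = 52.9×0.04 + 52.9×0.01 + 105.8×0.03 = 5.819 m^2.
Volume V = 6.3 × 8.4 × 3.6 = 190.512 m³.
Sabine: RT60 = 0.161 × 190.512 / 5.819 = 5.27 s.

5.27 s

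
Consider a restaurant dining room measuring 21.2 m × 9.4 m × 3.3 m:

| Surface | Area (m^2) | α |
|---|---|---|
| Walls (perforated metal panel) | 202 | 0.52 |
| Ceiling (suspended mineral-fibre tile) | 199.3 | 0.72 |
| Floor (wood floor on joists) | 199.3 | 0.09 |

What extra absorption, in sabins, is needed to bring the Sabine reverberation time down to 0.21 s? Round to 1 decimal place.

237.7 sabins

Total absorption A₁ = 202*0.52 + 199.3*0.72 + 199.3*0.09
  = 105.040 + 143.496 + 17.937 = 266.473 m^2 sabins.
For T = 0.21 s, need A₂ = 0.161·V/T = 0.161·657.624/0.21 = 504.178 sabins.
Additional absorption ΔA = 504.178 − 266.473 = 237.7 sabins.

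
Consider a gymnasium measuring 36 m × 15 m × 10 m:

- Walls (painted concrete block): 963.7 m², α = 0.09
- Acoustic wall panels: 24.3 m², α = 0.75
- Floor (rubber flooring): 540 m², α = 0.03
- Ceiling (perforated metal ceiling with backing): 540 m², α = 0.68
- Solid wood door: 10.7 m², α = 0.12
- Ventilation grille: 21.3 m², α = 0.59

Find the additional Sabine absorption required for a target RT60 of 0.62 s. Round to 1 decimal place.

Summing Sᵢαᵢ: 86.733 + 18.225 + 16.200 + 367.200 + 1.284 + 12.567 → A₁ = 502.209 sabins.
V = 5400 m³. Required absorption A₂ = 0.161 × 5400 / 0.62 = 1402.258 sabins.
Additional absorption ΔA = 1402.258 − 502.209 = 900.0 sabins.

900.0 sabins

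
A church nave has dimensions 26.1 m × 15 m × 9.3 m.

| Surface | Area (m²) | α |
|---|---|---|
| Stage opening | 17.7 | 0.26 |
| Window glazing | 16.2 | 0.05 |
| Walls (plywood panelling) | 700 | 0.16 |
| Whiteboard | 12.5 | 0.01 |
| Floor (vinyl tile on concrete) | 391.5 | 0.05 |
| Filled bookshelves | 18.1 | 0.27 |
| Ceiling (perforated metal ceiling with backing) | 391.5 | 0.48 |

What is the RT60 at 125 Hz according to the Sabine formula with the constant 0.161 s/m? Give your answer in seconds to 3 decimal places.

1.777 s

Equivalent absorption area: A = 17.7·0.26 + 16.2·0.05 + 700·0.16 + 12.5·0.01 + 391.5·0.05 + 18.1·0.27 + 391.5·0.48 = 329.919 m².
Volume V = 26.1 × 15 × 9.3 = 3640.95 m³.
Sabine: RT60 = 0.161 × 3640.95 / 329.919 = 1.777 s.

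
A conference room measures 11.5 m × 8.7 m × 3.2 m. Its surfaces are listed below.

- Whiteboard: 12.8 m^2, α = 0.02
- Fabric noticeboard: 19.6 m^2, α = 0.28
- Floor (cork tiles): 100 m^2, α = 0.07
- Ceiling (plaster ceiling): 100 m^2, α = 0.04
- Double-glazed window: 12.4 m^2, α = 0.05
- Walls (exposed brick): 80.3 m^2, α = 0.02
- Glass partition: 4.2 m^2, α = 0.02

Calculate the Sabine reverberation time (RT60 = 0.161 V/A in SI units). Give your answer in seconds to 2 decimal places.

2.71 s

Equivalent absorption area: A = 12.8*0.02 + 19.6*0.28 + 100*0.07 + 100*0.04 + 12.4*0.05 + 80.3*0.02 + 4.2*0.02 = 19.054 m^2.
Room volume: 320.16 m³.
T = 0.161 V/A = 0.161·320.16/19.054 = 2.71 s.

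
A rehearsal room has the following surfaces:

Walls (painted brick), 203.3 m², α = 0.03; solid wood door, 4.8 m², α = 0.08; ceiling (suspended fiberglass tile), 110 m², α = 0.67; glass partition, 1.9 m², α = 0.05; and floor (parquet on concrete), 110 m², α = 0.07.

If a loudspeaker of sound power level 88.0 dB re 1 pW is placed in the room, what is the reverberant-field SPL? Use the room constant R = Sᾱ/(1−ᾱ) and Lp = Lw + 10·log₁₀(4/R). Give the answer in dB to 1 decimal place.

A = 87.978 sabins; S = 430.0 m².
ᾱ = 0.2046, so room constant R = A/(1−ᾱ) = 110.608 m².
Lp = Lw + 10 log₁₀(4/R) = 88.0 -14.42 = 73.6 dB.

73.6 dB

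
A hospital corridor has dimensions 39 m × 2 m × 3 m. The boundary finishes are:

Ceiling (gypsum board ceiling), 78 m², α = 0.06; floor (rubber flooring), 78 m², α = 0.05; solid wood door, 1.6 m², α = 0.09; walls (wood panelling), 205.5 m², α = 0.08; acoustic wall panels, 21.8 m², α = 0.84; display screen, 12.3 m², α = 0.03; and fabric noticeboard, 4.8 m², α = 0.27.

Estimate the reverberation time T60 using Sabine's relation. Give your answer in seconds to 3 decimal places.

A = Σ Sᵢαᵢ = 78×0.06 + 78×0.05 + 1.6×0.09 + 205.5×0.08 + 21.8×0.84 + 12.3×0.03 + 4.8×0.27 = 45.141 sabins.
Volume V = 39 × 2 × 3 = 234 m³.
T = 0.161 V/A = 0.161·234/45.141 = 0.835 s.

0.835 sec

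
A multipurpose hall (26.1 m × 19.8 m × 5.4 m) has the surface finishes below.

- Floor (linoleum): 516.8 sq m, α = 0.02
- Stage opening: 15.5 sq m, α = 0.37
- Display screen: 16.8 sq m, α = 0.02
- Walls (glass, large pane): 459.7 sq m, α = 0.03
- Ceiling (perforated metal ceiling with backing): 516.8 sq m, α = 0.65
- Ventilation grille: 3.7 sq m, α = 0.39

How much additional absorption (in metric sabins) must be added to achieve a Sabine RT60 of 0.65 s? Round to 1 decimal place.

323.7 sabins

Total absorption A₁ = 516.8·0.02 + 15.5·0.37 + 16.8·0.02 + 459.7·0.03 + 516.8·0.65 + 3.7·0.39
  = 10.336 + 5.735 + 0.336 + 13.791 + 335.920 + 1.443 = 367.561 sq m sabins.
Target A₂ = 0.161·2790.612/0.65 = 691.213 sabins (V = 2790.612 m³).
ΔA = A₂ − A₁ = 691.213 − 367.561 = 323.7 sabins.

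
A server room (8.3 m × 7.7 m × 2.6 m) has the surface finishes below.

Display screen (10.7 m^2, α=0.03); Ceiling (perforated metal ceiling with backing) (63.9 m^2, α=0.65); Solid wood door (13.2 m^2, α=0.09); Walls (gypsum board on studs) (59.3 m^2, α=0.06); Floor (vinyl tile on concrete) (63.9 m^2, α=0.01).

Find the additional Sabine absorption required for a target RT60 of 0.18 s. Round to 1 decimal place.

Equivalent absorption area: A₁ = 10.7×0.03 + 63.9×0.65 + 13.2×0.09 + 59.3×0.06 + 63.9×0.01 = 47.241 m^2.
For T = 0.18 s, need A₂ = 0.161·V/T = 0.161·166.166/0.18 = 148.626 sabins.
Additional absorption ΔA = 148.626 − 47.241 = 101.4 sabins.

101.4 sabins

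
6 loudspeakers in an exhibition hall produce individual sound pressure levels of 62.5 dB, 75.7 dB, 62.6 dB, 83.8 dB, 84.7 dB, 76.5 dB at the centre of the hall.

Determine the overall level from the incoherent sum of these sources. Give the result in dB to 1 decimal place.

Σ 10^(Lᵢ/10) = 6.204e+08.
Combined level = 10 log₁₀(6.204e+08) = 87.9 dB.

87.9 dB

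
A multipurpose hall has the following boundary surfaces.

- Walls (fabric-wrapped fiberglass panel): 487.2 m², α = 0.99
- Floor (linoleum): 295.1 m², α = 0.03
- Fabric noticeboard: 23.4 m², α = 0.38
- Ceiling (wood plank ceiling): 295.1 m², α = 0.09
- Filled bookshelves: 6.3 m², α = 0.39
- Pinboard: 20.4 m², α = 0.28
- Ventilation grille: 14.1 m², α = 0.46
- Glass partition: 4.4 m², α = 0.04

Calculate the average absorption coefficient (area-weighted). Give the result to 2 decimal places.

0.47

Total surface area S = 1146.0 m².
Σ(Sᵢαᵢ) = 487.2×0.99 + 295.1×0.03 + 23.4×0.38 + 295.1×0.09 + 6.3×0.39 + 20.4×0.28 + 14.1×0.46 + 4.4×0.04 = 541.463.
ᾱ = 541.463 / 1146.0 = 0.47.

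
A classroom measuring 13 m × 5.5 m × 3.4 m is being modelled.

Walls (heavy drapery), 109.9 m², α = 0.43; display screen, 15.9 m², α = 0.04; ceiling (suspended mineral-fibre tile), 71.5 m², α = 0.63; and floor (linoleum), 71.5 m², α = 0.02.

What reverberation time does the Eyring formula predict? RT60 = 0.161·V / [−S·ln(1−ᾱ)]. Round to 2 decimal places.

0.34 seconds

S = Σ Sᵢ = 268.8 m².
Absorption A = 109.9·0.43 + 15.9·0.04 + 71.5·0.63 + 71.5·0.02 = 94.368 sabins.
ᾱ = 94.368 / 268.8 = 0.3511.
Eyring denominator: −S ln(1−ᾱ) = 116.250.
V = 13 × 5.5 × 3.4 = 243.1 m³.
T = 0.161·V/[−S·ln(1−ᾱ)] = 0.161·243.1/116.250 = 0.34 s.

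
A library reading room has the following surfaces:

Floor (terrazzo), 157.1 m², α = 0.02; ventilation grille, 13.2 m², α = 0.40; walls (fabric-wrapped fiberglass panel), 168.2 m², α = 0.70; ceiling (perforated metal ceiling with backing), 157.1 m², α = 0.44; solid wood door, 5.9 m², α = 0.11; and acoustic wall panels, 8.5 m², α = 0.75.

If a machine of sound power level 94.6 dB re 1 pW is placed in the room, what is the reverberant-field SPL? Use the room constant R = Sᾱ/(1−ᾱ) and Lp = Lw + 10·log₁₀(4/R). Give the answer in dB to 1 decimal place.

75.4 dB

A = 202.310 sabins; S = 510.0 m².
ᾱ = 202.310/510.0 = 0.3967; R = Sᾱ/(1−ᾱ) = 202.310/(1−0.3967) = 335.339 m².
Lp = Lw + 10 log₁₀(4/R) = 94.6 -19.23 = 75.4 dB.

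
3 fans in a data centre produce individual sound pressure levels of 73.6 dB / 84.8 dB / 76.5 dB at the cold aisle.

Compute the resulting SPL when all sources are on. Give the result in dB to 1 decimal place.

85.7 dB

Converting to relative power and adding: 10^(73.6/10) + 10^(84.8/10) + 10^(76.5/10) = 3.696e+08.
Back to dB: 10·log₁₀ Σ = 85.7 dB.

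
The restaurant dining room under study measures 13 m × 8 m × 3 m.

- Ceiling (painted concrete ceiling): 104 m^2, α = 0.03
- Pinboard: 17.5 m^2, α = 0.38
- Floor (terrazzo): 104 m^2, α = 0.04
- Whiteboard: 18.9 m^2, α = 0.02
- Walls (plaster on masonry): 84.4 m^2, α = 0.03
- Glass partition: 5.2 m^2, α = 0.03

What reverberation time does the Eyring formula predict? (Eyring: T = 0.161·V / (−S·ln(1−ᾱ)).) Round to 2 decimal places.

2.88 seconds

Total surface area S = 104 + 17.5 + 104 + 18.9 + 84.4 + 5.2 = 334.0 m^2.
Σ(Sᵢαᵢ) = 104×0.03 + 17.5×0.38 + 104×0.04 + 18.9×0.02 + 84.4×0.03 + 5.2×0.03 = 16.996.
Mean coefficient ᾱ = A/S = 0.0509.
Eyring denominator: −S ln(1−ᾱ) = 17.449.
V = 13 × 8 × 3 = 312 m³.
RT60 = 0.161 × 312 / 17.449 = 2.88 s.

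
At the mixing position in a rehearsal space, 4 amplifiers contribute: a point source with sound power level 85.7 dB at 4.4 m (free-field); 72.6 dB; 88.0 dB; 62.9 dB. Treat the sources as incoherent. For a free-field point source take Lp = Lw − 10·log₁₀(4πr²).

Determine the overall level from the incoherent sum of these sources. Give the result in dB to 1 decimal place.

88.1 dB

Source at 4.4 m: Lp = 85.7 − 10·log₁₀(4π·4.4²) = 85.7 − 10·log₁₀(243.285) = 61.8 dB.
Converting to relative power and adding: 10^(61.8/10) + 10^(72.6/10) + 10^(88.0/10) + 10^(62.9/10) = 6.526e+08.
L_total = 10·log₁₀(6.526e+08) = 88.1 dB.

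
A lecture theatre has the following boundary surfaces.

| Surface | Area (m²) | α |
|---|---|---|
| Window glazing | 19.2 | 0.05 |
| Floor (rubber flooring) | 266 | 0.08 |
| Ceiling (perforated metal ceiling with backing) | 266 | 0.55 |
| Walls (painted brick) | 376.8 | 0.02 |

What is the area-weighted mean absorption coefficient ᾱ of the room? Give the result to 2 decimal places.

Total surface area S = 928.0 m².
Σ(Sᵢαᵢ) = 19.2×0.05 + 266×0.08 + 266×0.55 + 376.8×0.02 = 176.076.
ᾱ = A/S = 0.19.

0.19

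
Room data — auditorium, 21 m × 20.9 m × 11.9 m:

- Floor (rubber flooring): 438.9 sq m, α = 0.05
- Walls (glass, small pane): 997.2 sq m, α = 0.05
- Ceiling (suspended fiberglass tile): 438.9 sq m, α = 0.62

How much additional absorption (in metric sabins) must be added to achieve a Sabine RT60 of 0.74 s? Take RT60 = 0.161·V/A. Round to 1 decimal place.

Total absorption A₁ = 438.9×0.05 + 997.2×0.05 + 438.9×0.62
  = 21.945 + 49.860 + 272.118 = 343.923 sq m sabins.
V = 5222.91 m³. Required absorption A₂ = 0.161 × 5222.91 / 0.74 = 1136.336 sabins.
Shortfall: 1136.336 − 343.923 = 792.4 sabins.

792.4 sabins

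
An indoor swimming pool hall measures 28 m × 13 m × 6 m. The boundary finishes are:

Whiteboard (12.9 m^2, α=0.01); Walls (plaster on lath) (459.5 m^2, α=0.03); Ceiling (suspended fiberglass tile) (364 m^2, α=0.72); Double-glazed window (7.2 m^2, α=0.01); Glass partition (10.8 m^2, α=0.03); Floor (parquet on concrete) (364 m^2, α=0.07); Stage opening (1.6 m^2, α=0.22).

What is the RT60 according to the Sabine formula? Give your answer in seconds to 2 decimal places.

Summing Sᵢαᵢ: 0.129 + 13.785 + 262.080 + 0.072 + 0.324 + 25.480 + 0.352 → A = 302.222 sabins.
Volume V = 28 × 13 × 6 = 2184 m³.
Sabine: RT60 = 0.161 × 2184 / 302.222 = 1.16 s.

1.16 sec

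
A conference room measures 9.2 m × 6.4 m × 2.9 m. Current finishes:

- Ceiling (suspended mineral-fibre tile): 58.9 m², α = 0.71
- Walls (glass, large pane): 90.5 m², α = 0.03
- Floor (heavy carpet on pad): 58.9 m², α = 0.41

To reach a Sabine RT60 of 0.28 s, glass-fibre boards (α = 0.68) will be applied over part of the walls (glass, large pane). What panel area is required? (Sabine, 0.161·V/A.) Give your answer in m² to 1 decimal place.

45.4

Total absorption A₁ = 58.9·0.71 + 90.5·0.03 + 58.9·0.41
  = 41.819 + 2.715 + 24.149 = 68.683 m² sabins.
V = 170.752 m³. Target absorption A₂ = 0.161 × 170.752 / 0.28 = 98.182 sabins.
ΔA needed = 98.182 − 68.683 = 29.499 sabins.
Net gain per m²: Δα = 0.68 − 0.03 = 0.65.
Area = ΔA/Δα = 29.499/0.65 = 45.4 m².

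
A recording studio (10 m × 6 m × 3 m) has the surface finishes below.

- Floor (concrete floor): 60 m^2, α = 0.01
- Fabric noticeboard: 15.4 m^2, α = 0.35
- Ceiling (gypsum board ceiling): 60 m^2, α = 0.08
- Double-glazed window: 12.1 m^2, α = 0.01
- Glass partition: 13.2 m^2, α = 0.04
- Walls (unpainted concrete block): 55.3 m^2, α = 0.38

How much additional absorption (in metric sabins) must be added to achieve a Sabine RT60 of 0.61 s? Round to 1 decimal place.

Equivalent absorption area: A₁ = 60×0.01 + 15.4×0.35 + 60×0.08 + 12.1×0.01 + 13.2×0.04 + 55.3×0.38 = 32.453 m^2.
Target A₂ = 0.161·180/0.61 = 47.508 sabins (V = 180 m³).
Shortfall: 47.508 − 32.453 = 15.1 sabins.

15.1 sabins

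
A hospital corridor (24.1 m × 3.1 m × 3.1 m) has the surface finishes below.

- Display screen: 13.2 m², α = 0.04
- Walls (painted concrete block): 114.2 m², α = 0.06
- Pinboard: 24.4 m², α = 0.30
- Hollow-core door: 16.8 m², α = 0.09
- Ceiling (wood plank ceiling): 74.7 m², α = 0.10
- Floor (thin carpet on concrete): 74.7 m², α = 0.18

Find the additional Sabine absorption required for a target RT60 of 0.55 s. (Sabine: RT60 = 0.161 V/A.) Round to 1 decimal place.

Equivalent absorption area: A₁ = 13.2×0.04 + 114.2×0.06 + 24.4×0.30 + 16.8×0.09 + 74.7×0.10 + 74.7×0.18 = 37.128 m².
Target A₂ = 0.161·231.601/0.55 = 67.796 sabins (V = 231.601 m³).
Additional absorption ΔA = 67.796 − 37.128 = 30.7 sabins.

30.7 sabins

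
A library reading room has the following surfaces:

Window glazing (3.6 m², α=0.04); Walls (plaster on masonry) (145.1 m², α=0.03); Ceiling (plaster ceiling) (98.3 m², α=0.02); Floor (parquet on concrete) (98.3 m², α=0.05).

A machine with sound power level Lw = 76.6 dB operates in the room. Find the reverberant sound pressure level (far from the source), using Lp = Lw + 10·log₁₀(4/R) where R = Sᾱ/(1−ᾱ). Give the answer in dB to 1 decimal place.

A = 11.378 sabins; S = 345.3 m².
ᾱ = 0.0330, so room constant R = A/(1−ᾱ) = 11.766 m².
Lp = 76.6 + 10·log₁₀(4/11.766) = 76.6 + (-4.69) = 71.9 dB.

71.9 dB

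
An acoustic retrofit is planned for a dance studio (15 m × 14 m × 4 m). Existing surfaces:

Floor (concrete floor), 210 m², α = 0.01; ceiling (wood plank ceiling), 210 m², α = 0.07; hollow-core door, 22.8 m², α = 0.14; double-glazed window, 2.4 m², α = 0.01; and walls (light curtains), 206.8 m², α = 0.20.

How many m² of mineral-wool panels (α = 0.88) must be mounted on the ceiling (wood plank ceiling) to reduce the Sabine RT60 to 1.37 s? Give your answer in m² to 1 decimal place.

46.1

Equivalent absorption area: A₁ = 210·0.01 + 210·0.07 + 22.8·0.14 + 2.4·0.01 + 206.8·0.20 = 61.376 m².
Required A₂ = 0.161·840/1.37 = 98.715 sabins.
ΔA needed = 98.715 − 61.376 = 37.339 sabins.
Net gain per m²: Δα = 0.88 − 0.07 = 0.81.
Area = ΔA/Δα = 37.339/0.81 = 46.1 m².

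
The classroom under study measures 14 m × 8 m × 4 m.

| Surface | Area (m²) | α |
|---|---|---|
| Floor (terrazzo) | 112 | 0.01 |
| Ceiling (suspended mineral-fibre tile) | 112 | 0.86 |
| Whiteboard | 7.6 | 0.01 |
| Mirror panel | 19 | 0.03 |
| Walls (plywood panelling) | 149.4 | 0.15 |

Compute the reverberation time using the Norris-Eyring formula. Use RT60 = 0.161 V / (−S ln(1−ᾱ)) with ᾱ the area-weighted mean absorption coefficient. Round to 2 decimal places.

0.50 sec

S = Σ Sᵢ = 400.0 m².
Σ(Sᵢαᵢ) = 112·0.01 + 112·0.86 + 7.6·0.01 + 19·0.03 + 149.4·0.15 = 120.496.
ᾱ = 120.496 / 400.0 = 0.3012.
Eyring denominator: −S ln(1−ᾱ) = 143.356.
V = 14 × 8 × 4 = 448 m³.
RT60 = 0.161 × 448 / 143.356 = 0.50 s.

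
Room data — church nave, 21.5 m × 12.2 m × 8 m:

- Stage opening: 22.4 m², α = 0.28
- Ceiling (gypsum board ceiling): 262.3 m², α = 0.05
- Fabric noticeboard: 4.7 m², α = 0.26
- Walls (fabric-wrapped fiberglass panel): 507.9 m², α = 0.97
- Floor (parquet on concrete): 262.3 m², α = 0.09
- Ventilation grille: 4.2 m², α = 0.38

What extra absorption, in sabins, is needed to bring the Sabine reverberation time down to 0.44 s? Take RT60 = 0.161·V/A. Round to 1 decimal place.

Equivalent absorption area: A₁ = 22.4·0.28 + 262.3·0.05 + 4.7·0.26 + 507.9·0.97 + 262.3·0.09 + 4.2·0.38 = 538.475 m².
V = 2098.4 m³. Required absorption A₂ = 0.161 × 2098.4 / 0.44 = 767.824 sabins.
Shortfall: 767.824 − 538.475 = 229.3 sabins.

229.3 sabins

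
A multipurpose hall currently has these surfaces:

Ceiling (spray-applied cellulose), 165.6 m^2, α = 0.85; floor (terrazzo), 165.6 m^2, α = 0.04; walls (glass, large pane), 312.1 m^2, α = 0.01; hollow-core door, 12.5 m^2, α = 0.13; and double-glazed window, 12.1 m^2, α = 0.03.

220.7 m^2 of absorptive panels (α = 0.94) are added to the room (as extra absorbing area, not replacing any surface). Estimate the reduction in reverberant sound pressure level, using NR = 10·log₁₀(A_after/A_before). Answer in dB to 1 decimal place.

3.7 dB

Total absorption A_before = 165.6·0.85 + 165.6·0.04 + 312.1·0.01 + 12.5·0.13 + 12.1·0.03
  = 140.760 + 6.624 + 3.121 + 1.625 + 0.363 = 152.493 m^2 sabins.
Added absorption = 220.7 × 0.94 = 207.458 sabins.
New total A_after = 359.951 sabins.
Reduction = 10 log₁₀(A_after/A_before) = 10 log₁₀(2.3604) = 3.7 dB.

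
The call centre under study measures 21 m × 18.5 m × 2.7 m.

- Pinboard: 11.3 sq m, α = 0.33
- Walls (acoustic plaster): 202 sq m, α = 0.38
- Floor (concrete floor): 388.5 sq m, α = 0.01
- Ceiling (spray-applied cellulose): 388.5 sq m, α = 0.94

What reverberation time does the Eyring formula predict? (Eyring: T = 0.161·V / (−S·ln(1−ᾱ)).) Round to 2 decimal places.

S = Σ Sᵢ = 990.3 sq m.
Σ(Sᵢαᵢ) = 11.3×0.33 + 202×0.38 + 388.5×0.01 + 388.5×0.94 = 449.564.
Mean coefficient ᾱ = A/S = 0.4540.
−S·ln(1−ᾱ) = −990.3 × ln(1 − 0.4540) = 599.266.
V = 21 × 18.5 × 2.7 = 1048.95 m³.
RT60 = 0.161 × 1048.95 / 599.266 = 0.28 s.

0.28 s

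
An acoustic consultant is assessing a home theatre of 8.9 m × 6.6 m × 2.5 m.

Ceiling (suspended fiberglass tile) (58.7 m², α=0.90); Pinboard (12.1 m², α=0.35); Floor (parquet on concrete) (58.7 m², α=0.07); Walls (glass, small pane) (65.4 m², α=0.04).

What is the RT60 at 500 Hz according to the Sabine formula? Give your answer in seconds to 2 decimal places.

Equivalent absorption area: A = 58.7·0.90 + 12.1·0.35 + 58.7·0.07 + 65.4·0.04 = 63.790 m².
V = 8.9·6.6·2.5 = 146.85 m³.
T = 0.161 V/A = 0.161·146.85/63.790 = 0.37 s.

0.37 s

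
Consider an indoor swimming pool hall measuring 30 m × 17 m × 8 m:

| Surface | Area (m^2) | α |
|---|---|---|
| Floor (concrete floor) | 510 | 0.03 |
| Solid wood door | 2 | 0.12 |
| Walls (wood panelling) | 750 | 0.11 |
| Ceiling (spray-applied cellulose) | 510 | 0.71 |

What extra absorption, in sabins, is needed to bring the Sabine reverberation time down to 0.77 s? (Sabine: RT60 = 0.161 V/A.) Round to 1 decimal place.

393.0 sabins

Equivalent absorption area: A₁ = 510·0.03 + 2·0.12 + 750·0.11 + 510·0.71 = 460.140 m^2.
V = 4080 m³. Required absorption A₂ = 0.161 × 4080 / 0.77 = 853.091 sabins.
Additional absorption ΔA = 853.091 − 460.140 = 393.0 sabins.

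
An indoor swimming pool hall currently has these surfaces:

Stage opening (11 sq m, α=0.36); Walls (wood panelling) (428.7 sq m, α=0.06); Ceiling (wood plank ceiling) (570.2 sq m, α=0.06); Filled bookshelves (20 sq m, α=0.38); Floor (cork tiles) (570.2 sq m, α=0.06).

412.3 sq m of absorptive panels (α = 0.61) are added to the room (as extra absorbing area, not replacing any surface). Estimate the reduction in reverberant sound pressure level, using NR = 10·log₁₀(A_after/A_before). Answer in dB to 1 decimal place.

Total absorption A_before = 11×0.36 + 428.7×0.06 + 570.2×0.06 + 20×0.38 + 570.2×0.06
  = 3.960 + 25.722 + 34.212 + 7.600 + 34.212 = 105.706 sq m sabins.
Treatment contributes 412.3·0.61 = 251.503 sabins.
A_after = 105.706 + 251.503 = 357.209 sabins.
Reduction = 10 log₁₀(A_after/A_before) = 10 log₁₀(3.3793) = 5.3 dB.

5.3 dB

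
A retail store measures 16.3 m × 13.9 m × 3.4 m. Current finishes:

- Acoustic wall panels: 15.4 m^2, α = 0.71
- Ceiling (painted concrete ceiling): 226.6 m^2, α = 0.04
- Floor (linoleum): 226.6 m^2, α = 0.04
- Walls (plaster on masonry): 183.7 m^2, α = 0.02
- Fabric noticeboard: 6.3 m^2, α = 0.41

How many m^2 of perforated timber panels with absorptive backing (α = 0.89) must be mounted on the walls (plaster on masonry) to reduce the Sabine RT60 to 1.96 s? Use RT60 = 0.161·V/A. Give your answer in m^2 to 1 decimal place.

A₁ = Σ Sᵢαᵢ = 15.4·0.71 + 226.6·0.04 + 226.6·0.04 + 183.7·0.02 + 6.3·0.41 = 35.319 sabins.
Required A₂ = 0.161·770.338/1.96 = 63.278 sabins.
ΔA needed = 63.278 − 35.319 = 27.959 sabins.
Net gain per m^2: Δα = 0.89 − 0.02 = 0.87.
Panel area = 27.959 / 0.87 = 32.1 m^2.

32.1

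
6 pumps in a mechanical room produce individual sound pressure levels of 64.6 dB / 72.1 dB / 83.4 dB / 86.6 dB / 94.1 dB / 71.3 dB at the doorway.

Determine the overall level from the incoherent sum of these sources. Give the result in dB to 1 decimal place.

Σ 10^(Lᵢ/10) = 3.279e+09.
Back to dB: 10·log₁₀ Σ = 95.2 dB.

95.2 dB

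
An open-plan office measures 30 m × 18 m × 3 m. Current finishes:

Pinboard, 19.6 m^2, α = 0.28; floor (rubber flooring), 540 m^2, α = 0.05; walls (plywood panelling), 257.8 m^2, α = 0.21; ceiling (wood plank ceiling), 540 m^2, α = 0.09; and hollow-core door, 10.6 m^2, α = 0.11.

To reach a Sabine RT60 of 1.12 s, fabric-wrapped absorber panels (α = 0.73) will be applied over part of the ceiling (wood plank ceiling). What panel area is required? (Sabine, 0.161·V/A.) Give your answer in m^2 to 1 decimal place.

150.8

A₁ = Σ Sᵢαᵢ = 19.6*0.28 + 540*0.05 + 257.8*0.21 + 540*0.09 + 10.6*0.11 = 136.392 sabins.
Required A₂ = 0.161·1620/1.12 = 232.875 sabins.
ΔA needed = 232.875 − 136.392 = 96.483 sabins.
Each m^2 of panel replacing the ceiling (wood plank ceiling) adds (0.73 − 0.09) = 0.64 sabins.
Panel area = 96.483 / 0.64 = 150.8 m^2.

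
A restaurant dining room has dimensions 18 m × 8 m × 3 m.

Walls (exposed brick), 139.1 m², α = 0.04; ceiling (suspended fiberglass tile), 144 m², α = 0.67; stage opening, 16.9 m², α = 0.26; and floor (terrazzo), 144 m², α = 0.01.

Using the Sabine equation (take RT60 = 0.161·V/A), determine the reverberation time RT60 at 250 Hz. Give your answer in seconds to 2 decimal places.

0.64 seconds

Summing Sᵢαᵢ: 5.564 + 96.480 + 4.394 + 1.440 → A = 107.878 sabins.
Volume V = 18 × 8 × 3 = 432 m³.
T = 0.161 V/A = 0.161·432/107.878 = 0.64 s.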